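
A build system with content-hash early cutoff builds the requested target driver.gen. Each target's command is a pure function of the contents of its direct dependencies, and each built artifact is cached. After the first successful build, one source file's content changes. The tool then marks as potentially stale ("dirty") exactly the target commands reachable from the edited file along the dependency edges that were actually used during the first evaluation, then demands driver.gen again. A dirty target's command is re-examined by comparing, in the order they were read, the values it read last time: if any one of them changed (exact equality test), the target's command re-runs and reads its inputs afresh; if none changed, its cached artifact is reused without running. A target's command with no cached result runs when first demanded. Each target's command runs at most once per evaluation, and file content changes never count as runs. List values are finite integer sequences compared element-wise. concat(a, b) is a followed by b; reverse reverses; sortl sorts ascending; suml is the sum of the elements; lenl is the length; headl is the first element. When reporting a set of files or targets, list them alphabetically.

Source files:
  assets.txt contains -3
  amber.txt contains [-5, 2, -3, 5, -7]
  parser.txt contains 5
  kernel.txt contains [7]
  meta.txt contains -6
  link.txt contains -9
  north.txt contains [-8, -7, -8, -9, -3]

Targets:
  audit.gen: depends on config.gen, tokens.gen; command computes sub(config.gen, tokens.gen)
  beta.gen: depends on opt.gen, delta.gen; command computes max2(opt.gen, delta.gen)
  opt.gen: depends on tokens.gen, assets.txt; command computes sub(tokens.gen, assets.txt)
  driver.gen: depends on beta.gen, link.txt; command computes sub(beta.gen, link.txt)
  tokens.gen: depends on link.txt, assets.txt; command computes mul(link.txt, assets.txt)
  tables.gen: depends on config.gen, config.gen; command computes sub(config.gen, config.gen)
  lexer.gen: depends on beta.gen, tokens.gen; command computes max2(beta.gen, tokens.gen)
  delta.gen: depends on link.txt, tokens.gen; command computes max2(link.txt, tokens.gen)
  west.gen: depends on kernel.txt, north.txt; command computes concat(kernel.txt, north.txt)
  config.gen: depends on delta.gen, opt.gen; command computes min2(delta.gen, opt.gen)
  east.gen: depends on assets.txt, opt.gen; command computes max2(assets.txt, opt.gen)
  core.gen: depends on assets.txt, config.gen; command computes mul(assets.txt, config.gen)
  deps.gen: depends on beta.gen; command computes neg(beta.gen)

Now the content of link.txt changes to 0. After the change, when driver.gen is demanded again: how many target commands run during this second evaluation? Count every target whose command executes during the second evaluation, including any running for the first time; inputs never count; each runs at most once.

Target commands that run: beta.gen, delta.gen, driver.gen, opt.gen, tokens.gen — 5 in total.

First evaluation (everything demanded from the output):
  tokens.gen = mul(-9, -3) = 27
  delta.gen = max2(-9, 27) = 27
  opt.gen = sub(27, -3) = 30
  beta.gen = max2(30, 27) = 30
  driver.gen = sub(30, -9) = 39

Propagation after the edit:
  tokens.gen: runs — link.txt -9->0; result 0.
  delta.gen: runs — link.txt -9->0; tokens.gen 27->0; result 0.
  opt.gen: runs — tokens.gen 27->0; result 3.
  beta.gen: runs — opt.gen 30->3; delta.gen 27->0; result 3.
  driver.gen: runs — beta.gen 30->3; link.txt -9->0; result 3.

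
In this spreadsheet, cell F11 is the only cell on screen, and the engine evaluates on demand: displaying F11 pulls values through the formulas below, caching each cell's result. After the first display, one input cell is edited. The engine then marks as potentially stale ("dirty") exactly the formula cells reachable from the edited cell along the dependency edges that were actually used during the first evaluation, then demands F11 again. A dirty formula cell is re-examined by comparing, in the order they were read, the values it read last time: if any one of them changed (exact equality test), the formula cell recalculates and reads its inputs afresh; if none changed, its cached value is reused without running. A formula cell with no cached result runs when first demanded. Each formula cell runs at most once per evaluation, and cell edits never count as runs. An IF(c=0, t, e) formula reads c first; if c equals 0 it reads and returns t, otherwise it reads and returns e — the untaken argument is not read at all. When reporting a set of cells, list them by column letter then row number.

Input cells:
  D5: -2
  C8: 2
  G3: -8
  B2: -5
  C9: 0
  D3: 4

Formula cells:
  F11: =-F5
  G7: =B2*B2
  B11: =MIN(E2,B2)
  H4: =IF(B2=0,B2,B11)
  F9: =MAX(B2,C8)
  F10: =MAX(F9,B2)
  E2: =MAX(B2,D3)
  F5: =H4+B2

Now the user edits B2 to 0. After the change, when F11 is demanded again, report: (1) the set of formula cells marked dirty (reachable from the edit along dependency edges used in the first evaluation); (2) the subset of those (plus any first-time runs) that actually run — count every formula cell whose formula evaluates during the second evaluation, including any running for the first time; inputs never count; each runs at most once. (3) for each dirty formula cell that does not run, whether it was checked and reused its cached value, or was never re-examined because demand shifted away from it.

Initial pass — values computed on the first demand:
  E2 = MAX(-5, 4) = 4
  B11 = MIN(4, -5) = -5
  H4 = IF(B2=0: B2=-5 -> else branch B11) = -5
  F5 = -5 + -5 = -10
  F11 = -(-10) = 10

Second demand — change propagation:
  E2: dirty yet unreached — the second evaluation never asks for it.
  B11: dirty yet unreached — the second evaluation never asks for it.
  H4: re-runs because B2 -5->0; new result 0.
  F5: re-runs because H4 -5->0; B2 -5->0; new result 0.
  F11: re-runs because F5 -10->0; new result 0.

The important point: the flipped condition redirects demand; B11, E2 are left stale, never re-checked.

Dirty set: B11, E2, F5, F11, H4.
Run set: F5, F11, H4 (3 run).
Left stale — demand moved off them: B11, E2.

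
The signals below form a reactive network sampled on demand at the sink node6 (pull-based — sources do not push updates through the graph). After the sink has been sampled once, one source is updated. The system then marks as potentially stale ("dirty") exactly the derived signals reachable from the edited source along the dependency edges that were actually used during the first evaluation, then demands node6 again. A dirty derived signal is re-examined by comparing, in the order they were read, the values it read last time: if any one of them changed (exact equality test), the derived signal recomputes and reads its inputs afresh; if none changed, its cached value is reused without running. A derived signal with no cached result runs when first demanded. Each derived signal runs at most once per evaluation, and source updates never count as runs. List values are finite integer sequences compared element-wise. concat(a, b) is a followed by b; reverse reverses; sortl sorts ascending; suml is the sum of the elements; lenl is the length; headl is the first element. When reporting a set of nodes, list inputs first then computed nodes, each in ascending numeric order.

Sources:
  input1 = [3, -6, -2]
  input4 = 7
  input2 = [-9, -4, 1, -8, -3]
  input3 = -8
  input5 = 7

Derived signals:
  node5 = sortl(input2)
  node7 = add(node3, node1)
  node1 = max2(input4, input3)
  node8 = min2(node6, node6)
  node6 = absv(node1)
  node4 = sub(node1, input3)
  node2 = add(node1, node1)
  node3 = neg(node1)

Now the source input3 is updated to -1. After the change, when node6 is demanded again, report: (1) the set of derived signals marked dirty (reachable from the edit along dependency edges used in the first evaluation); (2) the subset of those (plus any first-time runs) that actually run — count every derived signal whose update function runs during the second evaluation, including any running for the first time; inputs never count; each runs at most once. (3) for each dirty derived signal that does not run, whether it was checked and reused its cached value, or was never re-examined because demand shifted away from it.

Initial pass — values computed on the first demand:
  node1 = max2(7, -8) = 7
  node6 = absv(7) = 7

Second demand — change propagation:
  node1: re-runs because input3 -8->-1; new result 7 (unchanged).
  node6: re-examined; everything it read last time is the same (node1 unchanged) — cache 7 kept, no run.

The important point: node1 recomputes to an identical value, and the output ends up unchanged.

Dirty set: node1, node6.
Run set: node1 (1 run).
Re-examined without running (cache reused): node6.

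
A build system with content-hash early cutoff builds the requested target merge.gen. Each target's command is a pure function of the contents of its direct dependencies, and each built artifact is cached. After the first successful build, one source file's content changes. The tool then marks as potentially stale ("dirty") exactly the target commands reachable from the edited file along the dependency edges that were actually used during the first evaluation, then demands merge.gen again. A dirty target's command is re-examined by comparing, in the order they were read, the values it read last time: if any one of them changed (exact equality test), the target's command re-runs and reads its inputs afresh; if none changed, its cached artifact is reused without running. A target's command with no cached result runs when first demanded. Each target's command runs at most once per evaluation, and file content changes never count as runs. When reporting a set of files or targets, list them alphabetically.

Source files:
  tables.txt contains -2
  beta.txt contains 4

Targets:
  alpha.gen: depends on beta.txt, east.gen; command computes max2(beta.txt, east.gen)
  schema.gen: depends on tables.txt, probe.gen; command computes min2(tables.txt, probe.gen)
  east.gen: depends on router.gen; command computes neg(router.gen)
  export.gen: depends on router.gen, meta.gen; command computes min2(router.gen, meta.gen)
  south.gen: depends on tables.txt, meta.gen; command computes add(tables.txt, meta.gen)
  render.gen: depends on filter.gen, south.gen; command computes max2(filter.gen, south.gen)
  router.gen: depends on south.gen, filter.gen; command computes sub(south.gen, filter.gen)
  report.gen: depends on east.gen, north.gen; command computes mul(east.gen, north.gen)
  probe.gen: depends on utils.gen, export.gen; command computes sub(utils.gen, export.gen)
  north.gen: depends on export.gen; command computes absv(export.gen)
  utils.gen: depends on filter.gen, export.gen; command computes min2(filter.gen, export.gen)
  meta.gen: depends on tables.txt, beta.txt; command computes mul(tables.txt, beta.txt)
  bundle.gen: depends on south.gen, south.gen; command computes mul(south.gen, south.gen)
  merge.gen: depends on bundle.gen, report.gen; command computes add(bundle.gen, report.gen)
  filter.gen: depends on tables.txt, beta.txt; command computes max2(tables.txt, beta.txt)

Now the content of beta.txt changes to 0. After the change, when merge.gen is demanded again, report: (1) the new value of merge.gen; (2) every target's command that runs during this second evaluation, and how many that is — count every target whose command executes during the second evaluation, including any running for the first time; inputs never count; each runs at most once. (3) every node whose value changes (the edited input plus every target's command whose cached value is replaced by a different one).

New value of merge.gen: 8.
Target commands that run: bundle.gen, east.gen, export.gen, filter.gen, merge.gen, meta.gen, north.gen, report.gen, router.gen, south.gen — 10 in total.
Values that change: beta.txt, bundle.gen, east.gen, export.gen, filter.gen, merge.gen, meta.gen, north.gen, report.gen, router.gen, south.gen.

First evaluation (everything demanded from the output):
  filter.gen = max2(-2, 4) = 4
  meta.gen = mul(-2, 4) = -8
  south.gen = add(-2, -8) = -10
  bundle.gen = mul(-10, -10) = 100
  router.gen = sub(-10, 4) = -14
  east.gen = neg(-14) = 14
  export.gen = min2(-14, -8) = -14
  north.gen = absv(-14) = 14
  report.gen = mul(14, 14) = 196
  merge.gen = add(100, 196) = 296

Propagation after the edit:
  filter.gen: runs — beta.txt 4->0; result 0.
  meta.gen: runs — beta.txt 4->0; result 0.
  south.gen: runs — meta.gen -8->0; result -2.
  bundle.gen: runs — south.gen -10->-2; south.gen -10->-2; result 4.
  router.gen: runs — south.gen -10->-2; filter.gen 4->0; result -2.
  east.gen: runs — router.gen -14->-2; result 2.
  export.gen: runs — router.gen -14->-2; meta.gen -8->0; result -2.
  north.gen: runs — export.gen -14->-2; result 2.
  report.gen: runs — east.gen 14->2; north.gen 14->2; result 4.
  merge.gen: runs — bundle.gen 100->4; report.gen 196->4; result 8.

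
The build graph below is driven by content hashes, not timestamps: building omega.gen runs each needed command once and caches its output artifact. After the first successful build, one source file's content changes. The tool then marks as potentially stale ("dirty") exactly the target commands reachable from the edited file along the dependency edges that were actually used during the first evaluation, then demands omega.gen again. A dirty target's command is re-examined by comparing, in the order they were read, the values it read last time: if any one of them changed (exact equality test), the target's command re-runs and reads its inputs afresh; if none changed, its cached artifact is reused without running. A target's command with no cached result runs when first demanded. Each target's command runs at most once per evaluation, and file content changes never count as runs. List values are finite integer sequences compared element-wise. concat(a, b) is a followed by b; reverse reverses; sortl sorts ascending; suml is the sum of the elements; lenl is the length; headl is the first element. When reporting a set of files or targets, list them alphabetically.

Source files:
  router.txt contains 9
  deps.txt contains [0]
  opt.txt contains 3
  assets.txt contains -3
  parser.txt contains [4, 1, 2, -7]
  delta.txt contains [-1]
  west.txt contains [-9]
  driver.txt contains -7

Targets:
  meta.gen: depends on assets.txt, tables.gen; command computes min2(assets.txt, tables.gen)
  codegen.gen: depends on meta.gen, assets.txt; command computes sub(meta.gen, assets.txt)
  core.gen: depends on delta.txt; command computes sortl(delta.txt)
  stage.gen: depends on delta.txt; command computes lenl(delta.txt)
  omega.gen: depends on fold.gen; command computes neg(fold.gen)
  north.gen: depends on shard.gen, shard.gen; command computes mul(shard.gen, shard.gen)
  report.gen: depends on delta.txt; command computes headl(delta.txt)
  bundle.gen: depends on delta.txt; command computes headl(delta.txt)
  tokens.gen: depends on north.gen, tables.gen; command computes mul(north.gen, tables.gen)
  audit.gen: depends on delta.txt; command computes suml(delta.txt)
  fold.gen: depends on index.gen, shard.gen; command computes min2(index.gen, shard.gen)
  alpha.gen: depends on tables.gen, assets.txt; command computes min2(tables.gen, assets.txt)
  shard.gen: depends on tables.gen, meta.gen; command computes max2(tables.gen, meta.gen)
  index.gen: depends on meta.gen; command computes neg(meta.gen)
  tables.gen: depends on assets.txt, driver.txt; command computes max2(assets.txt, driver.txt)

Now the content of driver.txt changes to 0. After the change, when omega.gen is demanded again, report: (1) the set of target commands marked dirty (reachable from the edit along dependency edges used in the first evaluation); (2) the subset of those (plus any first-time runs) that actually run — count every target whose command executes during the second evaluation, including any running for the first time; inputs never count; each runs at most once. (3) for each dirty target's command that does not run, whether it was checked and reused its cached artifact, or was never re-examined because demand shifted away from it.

Dirty set: fold.gen, index.gen, meta.gen, omega.gen, shard.gen, tables.gen.
Run set: fold.gen, meta.gen, omega.gen, shard.gen, tables.gen (5 run).
Re-examined without running (cache reused): index.gen.
The important point: at index.gen every value read last time is unchanged, so the dirty flag clears without a run.

Initial pass — values computed on the first demand:
  tables.gen = max2(-3, -7) = -3
  meta.gen = min2(-3, -3) = -3
  index.gen = neg(-3) = 3
  shard.gen = max2(-3, -3) = -3
  fold.gen = min2(3, -3) = -3
  omega.gen = neg(-3) = 3

Second demand — change propagation:
  tables.gen: re-runs because driver.txt -7->0; new result 0.
  meta.gen: re-runs because tables.gen -3->0; new result -3 (unchanged).
  index.gen: re-examined; everything it read last time is the same (meta.gen unchanged) — cache 3 kept, no run.
  shard.gen: re-runs because tables.gen -3->0; new result 0.
  fold.gen: re-runs because shard.gen -3->0; new result 0.
  omega.gen: re-runs because fold.gen -3->0; new result 0.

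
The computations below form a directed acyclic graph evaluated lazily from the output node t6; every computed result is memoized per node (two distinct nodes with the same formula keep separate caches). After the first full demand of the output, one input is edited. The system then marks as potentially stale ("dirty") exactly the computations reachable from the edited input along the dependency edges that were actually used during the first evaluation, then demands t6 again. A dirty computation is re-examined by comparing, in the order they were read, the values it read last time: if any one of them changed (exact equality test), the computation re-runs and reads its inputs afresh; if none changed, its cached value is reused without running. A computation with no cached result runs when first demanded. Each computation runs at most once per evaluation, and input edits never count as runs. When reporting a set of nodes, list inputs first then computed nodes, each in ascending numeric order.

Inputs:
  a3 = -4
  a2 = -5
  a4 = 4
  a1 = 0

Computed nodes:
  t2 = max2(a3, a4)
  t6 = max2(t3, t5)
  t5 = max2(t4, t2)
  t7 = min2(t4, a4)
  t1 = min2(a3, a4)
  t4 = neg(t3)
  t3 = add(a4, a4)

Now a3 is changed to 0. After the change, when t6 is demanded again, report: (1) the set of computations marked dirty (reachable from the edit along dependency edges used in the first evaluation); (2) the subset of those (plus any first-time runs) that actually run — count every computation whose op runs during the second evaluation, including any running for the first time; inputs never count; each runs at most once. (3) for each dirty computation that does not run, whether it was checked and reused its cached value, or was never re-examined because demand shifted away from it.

The edit dirties: t2, t5, t6.
1 computations run: t2.
Cache hits after checking: t5, t6.
Note the absorption at t2: it re-runs yet its value is the same, leaving the output's value untouched.

First demand of the output computes:
  t2 = max2(-4, 4) = 4
  t3 = add(4, 4) = 8
  t4 = neg(8) = -8
  t5 = max2(-8, 4) = 4
  t6 = max2(8, 4) = 8

After the edit, cleaning proceeds:
  t2: a read changed (a3 -4->0) — executes, giving 4 — identical to its old value.
  t5: dirty, but its reads are unchanged (t4 unchanged, t2 unchanged); cached 4 stands.
  t6: dirty, but its reads are unchanged (t3 unchanged, t5 unchanged); cached 8 stands.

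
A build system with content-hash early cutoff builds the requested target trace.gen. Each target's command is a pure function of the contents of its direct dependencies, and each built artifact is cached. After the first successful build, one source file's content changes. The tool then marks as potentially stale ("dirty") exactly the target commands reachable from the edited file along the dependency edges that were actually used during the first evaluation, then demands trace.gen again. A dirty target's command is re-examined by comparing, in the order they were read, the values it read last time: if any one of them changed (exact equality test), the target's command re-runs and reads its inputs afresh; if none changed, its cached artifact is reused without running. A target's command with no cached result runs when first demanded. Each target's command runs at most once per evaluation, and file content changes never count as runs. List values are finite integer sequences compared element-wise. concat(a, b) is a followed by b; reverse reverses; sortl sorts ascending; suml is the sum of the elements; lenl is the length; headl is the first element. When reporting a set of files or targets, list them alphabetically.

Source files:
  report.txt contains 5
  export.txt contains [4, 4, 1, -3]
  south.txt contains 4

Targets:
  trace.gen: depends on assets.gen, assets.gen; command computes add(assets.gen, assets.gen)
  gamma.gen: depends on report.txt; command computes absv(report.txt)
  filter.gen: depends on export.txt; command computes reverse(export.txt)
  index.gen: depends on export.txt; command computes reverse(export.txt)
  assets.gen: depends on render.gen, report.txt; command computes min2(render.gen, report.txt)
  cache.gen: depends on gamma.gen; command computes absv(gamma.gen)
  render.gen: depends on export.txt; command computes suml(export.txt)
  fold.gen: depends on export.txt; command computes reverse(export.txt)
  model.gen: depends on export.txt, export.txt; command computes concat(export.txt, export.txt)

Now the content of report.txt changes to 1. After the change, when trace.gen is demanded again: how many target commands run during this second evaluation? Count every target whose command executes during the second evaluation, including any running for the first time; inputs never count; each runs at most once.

Target commands that run: assets.gen, trace.gen — 2 in total.

First evaluation (everything demanded from the output):
  render.gen = suml([4, 4, 1, -3]) = 6
  assets.gen = min2(6, 5) = 5
  trace.gen = add(5, 5) = 10

Propagation after the edit:
  assets.gen: runs — report.txt 5->1; result 1.
  trace.gen: runs — assets.gen 5->1; assets.gen 5->1; result 2.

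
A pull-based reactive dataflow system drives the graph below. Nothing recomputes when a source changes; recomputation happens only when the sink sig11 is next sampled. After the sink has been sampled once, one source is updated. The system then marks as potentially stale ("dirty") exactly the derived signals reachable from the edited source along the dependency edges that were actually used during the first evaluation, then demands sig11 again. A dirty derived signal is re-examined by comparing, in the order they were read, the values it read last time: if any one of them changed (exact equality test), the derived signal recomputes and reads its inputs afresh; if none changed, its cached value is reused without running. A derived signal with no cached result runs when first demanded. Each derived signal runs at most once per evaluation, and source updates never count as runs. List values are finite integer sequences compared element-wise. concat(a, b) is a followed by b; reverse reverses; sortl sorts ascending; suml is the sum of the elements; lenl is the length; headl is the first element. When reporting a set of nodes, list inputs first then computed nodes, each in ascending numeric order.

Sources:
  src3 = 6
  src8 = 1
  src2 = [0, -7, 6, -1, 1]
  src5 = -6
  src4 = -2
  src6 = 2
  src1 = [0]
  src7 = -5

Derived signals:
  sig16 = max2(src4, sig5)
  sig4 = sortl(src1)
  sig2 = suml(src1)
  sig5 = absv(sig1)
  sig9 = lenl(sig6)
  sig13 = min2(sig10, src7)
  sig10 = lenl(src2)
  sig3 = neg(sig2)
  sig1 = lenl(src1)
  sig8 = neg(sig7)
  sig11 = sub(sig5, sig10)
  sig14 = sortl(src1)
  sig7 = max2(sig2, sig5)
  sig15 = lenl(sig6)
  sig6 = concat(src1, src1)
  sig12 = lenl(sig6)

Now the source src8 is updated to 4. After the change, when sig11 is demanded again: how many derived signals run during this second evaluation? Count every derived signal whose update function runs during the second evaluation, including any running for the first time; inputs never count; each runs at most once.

Derived signals that run: none — 0 in total.
Key observation: src8 is never demanded by the output, so the edit triggers no recomputation at all.

First evaluation (everything demanded from the output):
  sig1 = lenl([0]) = 1
  sig5 = absv(1) = 1
  sig10 = lenl([0, -7, 6, -1, 1]) = 5
  sig11 = sub(1, 5) = -4

Propagation after the edit:
  src8 feeds no computation that the output demands — nothing is marked dirty and nothing runs.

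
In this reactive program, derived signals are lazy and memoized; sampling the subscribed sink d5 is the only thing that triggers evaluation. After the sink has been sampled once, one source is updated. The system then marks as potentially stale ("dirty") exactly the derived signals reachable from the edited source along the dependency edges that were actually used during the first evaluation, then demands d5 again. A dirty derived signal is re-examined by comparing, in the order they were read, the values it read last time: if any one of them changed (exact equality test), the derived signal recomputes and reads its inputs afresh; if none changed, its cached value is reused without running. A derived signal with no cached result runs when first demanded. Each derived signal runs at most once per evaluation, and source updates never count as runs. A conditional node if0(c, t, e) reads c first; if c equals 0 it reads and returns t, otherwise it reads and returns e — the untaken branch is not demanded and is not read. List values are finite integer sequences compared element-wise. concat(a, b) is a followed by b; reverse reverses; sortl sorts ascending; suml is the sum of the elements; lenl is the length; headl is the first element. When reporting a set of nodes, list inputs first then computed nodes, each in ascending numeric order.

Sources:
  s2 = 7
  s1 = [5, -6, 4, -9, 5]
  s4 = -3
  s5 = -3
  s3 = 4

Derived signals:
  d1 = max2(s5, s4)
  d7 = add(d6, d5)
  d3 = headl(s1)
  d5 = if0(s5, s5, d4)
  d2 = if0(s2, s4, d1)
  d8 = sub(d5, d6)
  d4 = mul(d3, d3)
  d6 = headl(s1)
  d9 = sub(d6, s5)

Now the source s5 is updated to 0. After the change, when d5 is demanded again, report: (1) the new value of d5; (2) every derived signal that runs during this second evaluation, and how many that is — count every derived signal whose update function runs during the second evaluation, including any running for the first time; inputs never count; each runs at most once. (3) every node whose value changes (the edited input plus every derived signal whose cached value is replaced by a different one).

Demanding d5 again yields 0.
1 derived signals run: d5.
The nodes whose values change: s5, d5.

First demand of the output computes:
  d3 = headl([5, -6, 4, -9, 5]) = 5
  d4 = mul(5, 5) = 25
  d5 = if0(s5=-3 -> else branch d4) = 25

After the edit, cleaning proceeds:
  d5: a read changed (s5 -3->0) — executes, giving 0.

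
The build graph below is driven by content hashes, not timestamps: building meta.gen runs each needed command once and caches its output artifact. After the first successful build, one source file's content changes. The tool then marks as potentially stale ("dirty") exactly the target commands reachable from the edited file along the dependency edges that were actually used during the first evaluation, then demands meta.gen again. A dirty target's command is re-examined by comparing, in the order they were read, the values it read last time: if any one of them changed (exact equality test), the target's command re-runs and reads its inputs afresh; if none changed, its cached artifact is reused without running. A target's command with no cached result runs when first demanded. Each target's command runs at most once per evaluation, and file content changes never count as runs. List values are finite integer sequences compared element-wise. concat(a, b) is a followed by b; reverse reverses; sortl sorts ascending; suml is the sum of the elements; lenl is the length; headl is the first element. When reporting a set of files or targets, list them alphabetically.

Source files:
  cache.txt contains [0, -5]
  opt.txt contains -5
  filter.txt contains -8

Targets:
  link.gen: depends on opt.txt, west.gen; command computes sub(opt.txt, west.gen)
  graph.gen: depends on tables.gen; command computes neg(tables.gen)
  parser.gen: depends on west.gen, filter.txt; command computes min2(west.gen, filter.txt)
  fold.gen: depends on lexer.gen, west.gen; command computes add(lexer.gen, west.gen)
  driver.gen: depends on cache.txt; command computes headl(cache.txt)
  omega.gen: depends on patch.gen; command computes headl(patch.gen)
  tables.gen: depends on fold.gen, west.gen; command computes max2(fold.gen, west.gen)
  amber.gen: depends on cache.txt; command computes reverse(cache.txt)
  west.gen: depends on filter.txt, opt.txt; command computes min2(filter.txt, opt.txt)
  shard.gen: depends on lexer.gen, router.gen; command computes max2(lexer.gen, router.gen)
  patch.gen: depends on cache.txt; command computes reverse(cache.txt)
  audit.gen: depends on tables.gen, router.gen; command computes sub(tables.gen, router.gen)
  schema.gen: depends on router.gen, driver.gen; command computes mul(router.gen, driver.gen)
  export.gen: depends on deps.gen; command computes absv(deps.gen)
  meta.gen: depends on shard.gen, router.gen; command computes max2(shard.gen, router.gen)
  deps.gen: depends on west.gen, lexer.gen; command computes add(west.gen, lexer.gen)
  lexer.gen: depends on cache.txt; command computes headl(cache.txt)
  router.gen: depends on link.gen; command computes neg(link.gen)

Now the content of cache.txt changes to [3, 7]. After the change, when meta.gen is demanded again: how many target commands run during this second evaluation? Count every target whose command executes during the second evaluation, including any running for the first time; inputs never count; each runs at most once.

Initial pass — values computed on the first demand:
  lexer.gen = headl([0, -5]) = 0
  west.gen = min2(-8, -5) = -8
  link.gen = sub(-5, -8) = 3
  router.gen = neg(3) = -3
  shard.gen = max2(0, -3) = 0
  meta.gen = max2(0, -3) = 0

Second demand — change propagation:
  lexer.gen: re-runs because cache.txt [0, -5]->[3, 7]; new result 3.
  shard.gen: re-runs because lexer.gen 0->3; new result 3.
  meta.gen: re-runs because shard.gen 0->3; new result 3.

Run set: lexer.gen, meta.gen, shard.gen (3 run).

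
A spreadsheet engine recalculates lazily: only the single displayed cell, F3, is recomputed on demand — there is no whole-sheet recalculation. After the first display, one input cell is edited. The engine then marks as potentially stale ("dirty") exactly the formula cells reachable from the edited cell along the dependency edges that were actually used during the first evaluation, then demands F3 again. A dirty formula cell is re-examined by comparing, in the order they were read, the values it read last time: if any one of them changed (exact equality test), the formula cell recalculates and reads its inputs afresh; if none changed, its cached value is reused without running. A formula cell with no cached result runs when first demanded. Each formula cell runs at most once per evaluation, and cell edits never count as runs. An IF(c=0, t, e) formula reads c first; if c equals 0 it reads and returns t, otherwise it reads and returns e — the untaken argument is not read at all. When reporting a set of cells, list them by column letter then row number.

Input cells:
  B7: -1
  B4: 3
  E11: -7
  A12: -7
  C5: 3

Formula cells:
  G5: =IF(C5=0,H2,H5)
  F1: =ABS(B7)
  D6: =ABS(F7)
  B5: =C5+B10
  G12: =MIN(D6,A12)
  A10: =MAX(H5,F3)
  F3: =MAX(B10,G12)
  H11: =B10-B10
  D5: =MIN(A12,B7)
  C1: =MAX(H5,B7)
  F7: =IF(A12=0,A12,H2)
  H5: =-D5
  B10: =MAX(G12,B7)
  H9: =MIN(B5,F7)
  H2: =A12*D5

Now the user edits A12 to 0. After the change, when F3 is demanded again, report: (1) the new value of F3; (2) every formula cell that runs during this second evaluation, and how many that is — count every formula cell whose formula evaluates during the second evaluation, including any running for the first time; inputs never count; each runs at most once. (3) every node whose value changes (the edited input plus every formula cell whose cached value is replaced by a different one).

First evaluation (everything demanded from the output):
  D5 = MIN(-7, -1) = -7
  H2 = -7 * -7 = 49
  F7 = IF(A12=0: A12=-7 -> else branch H2) = 49
  D6 = ABS(49) = 49
  G12 = MIN(49, -7) = -7
  B10 = MAX(-7, -1) = -1
  F3 = MAX(-1, -7) = -1

Propagation after the edit:
  D5: marked dirty but never re-examined — demand shifted away from it.
  H2: marked dirty but never re-examined — demand shifted away from it.
  F7: runs — A12 -7->0; result 0.
  D6: runs — F7 49->0; result 0.
  G12: runs — D6 49->0; A12 -7->0; result 0.
  B10: runs — G12 -7->0; result 0.
  F3: runs — B10 -1->0; G12 -7->0; result 0.

Key observation: a condition flipped, so demand moved to the other branch — D5, H2 are never re-examined.

New value of F3: 0.
Formula cells that run: B10, D6, F3, F7, G12 — 5 in total.
Values that change: A12, B10, D6, F3, F7, G12.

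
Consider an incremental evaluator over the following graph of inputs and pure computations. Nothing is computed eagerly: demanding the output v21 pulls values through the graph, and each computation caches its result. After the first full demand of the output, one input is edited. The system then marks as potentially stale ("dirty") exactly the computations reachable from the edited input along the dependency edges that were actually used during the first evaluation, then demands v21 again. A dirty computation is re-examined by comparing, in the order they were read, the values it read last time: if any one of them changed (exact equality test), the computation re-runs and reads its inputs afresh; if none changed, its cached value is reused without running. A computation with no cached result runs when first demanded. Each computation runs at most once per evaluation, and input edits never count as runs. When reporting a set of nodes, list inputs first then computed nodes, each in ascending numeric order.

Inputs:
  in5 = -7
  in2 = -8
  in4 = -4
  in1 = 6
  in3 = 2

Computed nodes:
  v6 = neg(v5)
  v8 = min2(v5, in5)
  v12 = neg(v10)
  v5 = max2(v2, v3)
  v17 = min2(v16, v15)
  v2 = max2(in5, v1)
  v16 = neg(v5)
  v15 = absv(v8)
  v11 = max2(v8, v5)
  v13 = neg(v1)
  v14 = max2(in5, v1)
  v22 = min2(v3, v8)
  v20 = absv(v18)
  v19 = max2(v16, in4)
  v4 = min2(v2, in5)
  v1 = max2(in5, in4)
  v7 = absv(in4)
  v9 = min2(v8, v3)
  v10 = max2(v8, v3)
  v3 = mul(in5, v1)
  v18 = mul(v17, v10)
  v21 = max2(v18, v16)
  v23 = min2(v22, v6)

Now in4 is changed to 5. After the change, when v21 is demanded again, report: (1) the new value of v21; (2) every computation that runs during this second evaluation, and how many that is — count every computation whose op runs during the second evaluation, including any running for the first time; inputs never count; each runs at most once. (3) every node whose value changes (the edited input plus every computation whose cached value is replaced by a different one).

v21 now evaluates to 35.
Run set: v1, v2, v3, v5, v8, v10, v16, v17, v18, v21 (10 run).
Changed values: in4, v1, v2, v3, v5, v10, v16, v17, v18, v21.
The important point: at v15 every value read last time is unchanged, so the dirty flag clears without a run.

Initial pass — values computed on the first demand:
  v1 = max2(-7, -4) = -4
  v2 = max2(-7, -4) = -4
  v3 = mul(-7, -4) = 28
  v5 = max2(-4, 28) = 28
  v8 = min2(28, -7) = -7
  v10 = max2(-7, 28) = 28
  v15 = absv(-7) = 7
  v16 = neg(28) = -28
  v17 = min2(-28, 7) = -28
  v18 = mul(-28, 28) = -784
  v21 = max2(-784, -28) = -28

Second demand — change propagation:
  v1: re-runs because in4 -4->5; new result 5.
  v2: re-runs because v1 -4->5; new result 5.
  v3: re-runs because v1 -4->5; new result -35.
  v5: re-runs because v2 -4->5; v3 28->-35; new result 5.
  v8: re-runs because v5 28->5; new result -7 (unchanged).
  v10: re-runs because v3 28->-35; new result -7.
  v15: re-examined; everything it read last time is the same (v8 unchanged) — cache 7 kept, no run.
  v16: re-runs because v5 28->5; new result -5.
  v17: re-runs because v16 -28->-5; new result -5.
  v18: re-runs because v17 -28->-5; v10 28->-7; new result 35.
  v21: re-runs because v18 -784->35; v16 -28->-5; new result 35.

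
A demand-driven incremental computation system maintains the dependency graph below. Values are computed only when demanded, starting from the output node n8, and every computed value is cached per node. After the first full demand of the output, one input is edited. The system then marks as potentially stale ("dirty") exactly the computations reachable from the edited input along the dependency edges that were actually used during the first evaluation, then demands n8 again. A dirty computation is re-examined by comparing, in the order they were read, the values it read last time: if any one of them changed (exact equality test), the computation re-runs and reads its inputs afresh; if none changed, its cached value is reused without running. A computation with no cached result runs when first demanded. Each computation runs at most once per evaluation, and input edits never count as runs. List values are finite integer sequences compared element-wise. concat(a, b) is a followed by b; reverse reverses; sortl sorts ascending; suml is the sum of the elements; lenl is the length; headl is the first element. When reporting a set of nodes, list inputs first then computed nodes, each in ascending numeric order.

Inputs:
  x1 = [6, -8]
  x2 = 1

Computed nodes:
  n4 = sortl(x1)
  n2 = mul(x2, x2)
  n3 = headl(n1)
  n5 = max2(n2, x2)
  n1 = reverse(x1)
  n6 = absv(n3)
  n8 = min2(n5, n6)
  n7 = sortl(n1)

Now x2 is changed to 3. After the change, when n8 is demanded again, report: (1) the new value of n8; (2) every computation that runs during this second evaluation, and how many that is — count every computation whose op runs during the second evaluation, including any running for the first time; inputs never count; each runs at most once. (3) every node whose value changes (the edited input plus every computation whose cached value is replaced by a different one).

New value of n8: 8.
Computations that run: n2, n5, n8 — 3 in total.
Values that change: x2, n2, n5, n8.

First evaluation (everything demanded from the output):
  n1 = reverse([6, -8]) = [-8, 6]
  n2 = mul(1, 1) = 1
  n3 = headl([-8, 6]) = -8
  n5 = max2(1, 1) = 1
  n6 = absv(-8) = 8
  n8 = min2(1, 8) = 1

Propagation after the edit:
  n2: runs — x2 1->3; x2 1->3; result 9.
  n5: runs — n2 1->9; x2 1->3; result 9.
  n8: runs — n5 1->9; result 8.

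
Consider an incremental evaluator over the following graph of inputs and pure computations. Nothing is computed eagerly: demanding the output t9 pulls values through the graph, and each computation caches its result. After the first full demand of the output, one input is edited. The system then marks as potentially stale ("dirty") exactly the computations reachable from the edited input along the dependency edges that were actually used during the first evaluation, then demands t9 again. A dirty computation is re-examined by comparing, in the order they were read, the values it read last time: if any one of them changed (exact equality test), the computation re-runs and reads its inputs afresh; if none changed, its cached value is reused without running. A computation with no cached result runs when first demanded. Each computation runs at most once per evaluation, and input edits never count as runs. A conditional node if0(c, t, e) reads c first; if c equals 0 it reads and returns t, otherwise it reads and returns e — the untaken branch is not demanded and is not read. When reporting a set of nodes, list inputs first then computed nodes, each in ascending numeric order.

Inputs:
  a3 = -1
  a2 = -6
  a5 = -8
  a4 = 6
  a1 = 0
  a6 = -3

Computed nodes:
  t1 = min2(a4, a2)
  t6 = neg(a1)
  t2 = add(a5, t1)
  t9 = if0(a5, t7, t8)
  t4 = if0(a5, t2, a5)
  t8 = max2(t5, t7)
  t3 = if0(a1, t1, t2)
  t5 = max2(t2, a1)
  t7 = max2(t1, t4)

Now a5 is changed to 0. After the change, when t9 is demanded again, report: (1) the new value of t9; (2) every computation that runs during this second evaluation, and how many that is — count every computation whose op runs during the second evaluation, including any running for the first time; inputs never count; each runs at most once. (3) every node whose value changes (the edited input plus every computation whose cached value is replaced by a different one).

Initial pass — values computed on the first demand:
  t1 = min2(6, -6) = -6
  t2 = add(-8, -6) = -14
  t4 = if0(a5=-8 -> else branch a5) = -8
  t5 = max2(-14, 0) = 0
  t7 = max2(-6, -8) = -6
  t8 = max2(0, -6) = 0
  t9 = if0(a5=-8 -> else branch t8) = 0

Second demand — change propagation:
  t2: re-runs because a5 -8->0; new result -6.
  t4: re-runs because a5 -8->0; a5 -8->0; new result -6.
  t5: dirty yet unreached — the second evaluation never asks for it.
  t7: re-runs because t4 -8->-6; new result -6 (unchanged).
  t8: dirty yet unreached — the second evaluation never asks for it.
  t9: re-runs because a5 -8->0; new result -6.

The important point: the flipped condition redirects demand; t5, t8 are left stale, never re-checked.

t9 now evaluates to -6.
Run set: t2, t4, t7, t9 (4 run).
Changed values: a5, t2, t4, t9.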